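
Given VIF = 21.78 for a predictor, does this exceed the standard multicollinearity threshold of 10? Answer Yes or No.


Check: VIF = 21.78 vs threshold = 10.
Since 21.78 >= 10, the answer is Yes.

Yes


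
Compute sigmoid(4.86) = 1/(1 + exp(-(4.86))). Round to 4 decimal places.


Compute exp(-4.8600) = 0.0078.
Sigmoid = 1 / (1 + 0.0078) = 1 / 1.0078 = 0.9923.

0.9923


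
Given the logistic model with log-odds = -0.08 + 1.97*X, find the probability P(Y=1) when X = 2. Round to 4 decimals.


z = -0.08 + 1.97 * 2 = 3.8600.
Sigmoid: P = 1 / (1 + exp(-3.8600)) = 0.9794.

0.9794


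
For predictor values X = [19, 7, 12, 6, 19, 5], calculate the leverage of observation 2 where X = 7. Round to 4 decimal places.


n = 6, xbar = 11.3333.
SXX = sum((xi - xbar)^2) = 205.3333.
h = 1/6 + (7 - 11.3333)^2 / 205.3333 = 0.2581.

0.2581


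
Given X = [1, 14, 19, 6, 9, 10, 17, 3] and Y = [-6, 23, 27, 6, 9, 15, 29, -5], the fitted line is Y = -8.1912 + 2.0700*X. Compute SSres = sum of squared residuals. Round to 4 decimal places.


For each point, residual = actual - predicted.
Residuals: [0.1212, 2.2112, -4.1388, 1.7712, -1.4388, 2.4912, 2.0012, -3.0188].
Sum of squared residuals = 46.5651.

46.5651


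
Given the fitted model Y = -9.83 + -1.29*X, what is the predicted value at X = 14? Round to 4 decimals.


Substitute X = 14 into the equation:
Y = -9.83 + -1.29 * 14 = -9.83 + -18.0600 = -27.8900.

-27.8900


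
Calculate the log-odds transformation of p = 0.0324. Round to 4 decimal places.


The odds are p/(1-p) = 0.0324 / 0.9676 = 0.0335.
logit(p) = ln(0.0335) = -3.3967.

-3.3967


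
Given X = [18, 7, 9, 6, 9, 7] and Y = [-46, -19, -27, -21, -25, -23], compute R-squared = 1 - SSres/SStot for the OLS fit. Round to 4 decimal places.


After computing the OLS fit (b0=-6.3767, b1=-2.1918):
SSres = 13.2534, SStot = 480.8333.
R^2 = 1 - 13.2534/480.8333 = 0.9724.

0.9724


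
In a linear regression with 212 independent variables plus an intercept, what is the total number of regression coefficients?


Including the intercept, the model has 212 predictor coefficients + 1 intercept.
Total = 213.

213


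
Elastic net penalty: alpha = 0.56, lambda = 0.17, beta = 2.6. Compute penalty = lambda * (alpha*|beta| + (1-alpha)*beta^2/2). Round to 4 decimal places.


Compute:
L1 = 0.56 * 2.6 = 1.4560.
L2 = 0.44 * 2.6^2 / 2 = 1.4872.
Penalty = 0.17 * (1.4560 + 1.4872) = 0.5003.

0.5003


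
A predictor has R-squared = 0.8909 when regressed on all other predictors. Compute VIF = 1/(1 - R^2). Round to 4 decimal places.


VIF = 1 / (1 - 0.8909).
= 1 / 0.1091 = 9.1659.

9.1659


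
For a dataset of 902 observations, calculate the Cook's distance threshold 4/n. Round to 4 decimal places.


The threshold is 4/n.
4/902 = 0.0044.

0.0044


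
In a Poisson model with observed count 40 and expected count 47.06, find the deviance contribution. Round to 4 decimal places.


Compute y*ln(y/mu) = 40*ln(40/47.06) = 40*-0.162544 = -6.501760.
y - mu = -7.06.
D = 2*(-6.501760 - (-7.06)) = 1.116480, which rounds to 1.1165.

1.1165


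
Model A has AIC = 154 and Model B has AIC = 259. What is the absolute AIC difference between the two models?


|AIC_A - AIC_B| = |154 - 259| = 105.
Model A is preferred (lower AIC).

105


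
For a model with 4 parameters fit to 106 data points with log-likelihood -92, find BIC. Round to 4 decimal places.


ln(106) = 4.663439.
k * ln(n) = 4 * 4.663439 = 18.653756.
-2L = 184.
BIC = 18.653756 + 184 = 202.653756, which rounds to 202.6538.

202.6538


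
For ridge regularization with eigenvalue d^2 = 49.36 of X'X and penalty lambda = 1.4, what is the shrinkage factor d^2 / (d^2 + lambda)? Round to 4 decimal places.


d^2 + lambda = 49.36 + 1.4 = 50.7600.
Shrinkage factor = 49.36/50.7600 = 0.9724.

0.9724


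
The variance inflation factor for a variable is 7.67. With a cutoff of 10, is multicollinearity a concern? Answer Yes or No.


The threshold is 10.
VIF = 7.67 is < 10.
Multicollinearity indication: No.

No


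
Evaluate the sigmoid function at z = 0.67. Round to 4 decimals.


Compute exp(-0.6700) = 0.5117.
Sigmoid = 1 / (1 + 0.5117) = 1 / 1.5117 = 0.6615.

0.6615


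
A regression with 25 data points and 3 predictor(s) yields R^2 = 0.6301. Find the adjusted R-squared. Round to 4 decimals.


Plug in: Adj R^2 = 1 - (1 - 0.6301) * 24/21.
= 1 - 0.3699 * 24/21
= 1 - 8.8776 / 21
= 1 - 0.4227 = 0.5773.

0.5773


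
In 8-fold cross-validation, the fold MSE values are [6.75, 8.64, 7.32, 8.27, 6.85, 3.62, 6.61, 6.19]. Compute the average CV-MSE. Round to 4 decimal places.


Total MSE across folds = 54.2500.
CV-MSE = 54.2500/8 = 6.7813.

6.7813


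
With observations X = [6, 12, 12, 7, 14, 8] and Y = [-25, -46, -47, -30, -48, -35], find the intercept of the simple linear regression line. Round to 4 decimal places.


Compute b1 = -2.9621 from the OLS formula.
With xbar = 9.8333 and ybar = -38.5000, the intercept is:
b0 = -38.5000 - -2.9621 * 9.8333 = -9.3722.

-9.3722


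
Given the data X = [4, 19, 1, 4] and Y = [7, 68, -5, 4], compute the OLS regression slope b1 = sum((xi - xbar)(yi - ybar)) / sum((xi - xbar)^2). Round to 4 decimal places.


Calculate xbar = 7.0000, ybar = 18.5000.
S_xx = 198.0000, S_xy = 813.0000.
Using b1 = S_xy / S_xx = 813.0000 / 198.0000, we get b1 = 4.1061.

4.1061


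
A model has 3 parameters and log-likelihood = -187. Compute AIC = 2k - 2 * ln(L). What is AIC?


Compute:
2k = 2*3 = 6.
-2*loglik = -2*(-187) = 374.
AIC = 6 + 374 = 380.

380


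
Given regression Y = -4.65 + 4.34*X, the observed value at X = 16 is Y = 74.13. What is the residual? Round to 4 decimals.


Compute yhat = -4.65 + (4.34)(16) = 64.7900.
Residual = actual - predicted = 74.13 - 64.7900 = 9.3400.

9.3400


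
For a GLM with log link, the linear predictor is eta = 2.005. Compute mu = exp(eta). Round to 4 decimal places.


Apply the inverse link:
mu = e^2.005 = 7.4261.

7.4261


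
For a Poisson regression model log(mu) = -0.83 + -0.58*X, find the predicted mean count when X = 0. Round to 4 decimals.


eta = -0.83 + -0.58 * 0 = -0.8300.
mu = exp(-0.8300) = 0.4360.

0.4360


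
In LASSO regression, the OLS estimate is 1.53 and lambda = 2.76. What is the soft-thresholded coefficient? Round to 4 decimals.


Check: |1.53| = 1.53 vs lambda = 2.76.
Since |beta| <= lambda, the coefficient is set to 0.
Soft-thresholded coefficient = 0.0000.

0.0000


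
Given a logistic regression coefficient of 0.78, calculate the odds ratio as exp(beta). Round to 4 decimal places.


Odds ratio = exp(beta) = exp(0.78).
= 2.1815.

2.1815


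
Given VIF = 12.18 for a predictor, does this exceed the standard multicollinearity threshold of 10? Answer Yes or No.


The threshold is 10.
VIF = 12.18 is >= 10.
Multicollinearity indication: Yes.

Yes


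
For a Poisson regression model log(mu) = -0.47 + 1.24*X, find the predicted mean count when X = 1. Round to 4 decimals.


Compute eta = -0.47 + 1.24 * 1 = 0.7700.
Apply inverse link: mu = e^0.7700 = 2.1598.

2.1598


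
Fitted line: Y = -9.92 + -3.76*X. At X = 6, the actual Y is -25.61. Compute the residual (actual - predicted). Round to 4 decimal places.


Compute yhat = -9.92 + (-3.76)(6) = -32.4800.
Residual = actual - predicted = -25.61 - -32.4800 = 6.8700.

6.8700


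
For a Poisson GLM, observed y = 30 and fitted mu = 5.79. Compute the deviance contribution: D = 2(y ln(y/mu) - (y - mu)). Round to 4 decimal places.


Compute y*ln(y/mu) = 30*ln(30/5.79) = 30*1.645065 = 49.351950.
y - mu = 24.21.
D = 2*(49.351950 - (24.21)) = 50.283900, which rounds to 50.2839.

50.2839


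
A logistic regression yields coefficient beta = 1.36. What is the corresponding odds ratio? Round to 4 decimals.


The odds ratio is computed as:
OR = e^(1.36) = 3.8962.

3.8962


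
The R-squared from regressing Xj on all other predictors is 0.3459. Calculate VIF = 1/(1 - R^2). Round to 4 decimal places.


Denominator: 1 - 0.3459 = 0.6541.
VIF = 1 / 0.6541 = 1.5288.

1.5288


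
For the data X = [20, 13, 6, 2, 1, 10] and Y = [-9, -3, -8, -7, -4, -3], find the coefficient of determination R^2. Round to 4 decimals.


The fitted line is Y = -4.9871 + -0.0784*X.
SSres = 33.7391, SStot = 35.3333.
R^2 = 1 - SSres/SStot = 0.0451.

0.0451


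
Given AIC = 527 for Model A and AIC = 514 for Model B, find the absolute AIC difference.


Compute |527 - 514| = 13.
Model B has the smaller AIC.

13


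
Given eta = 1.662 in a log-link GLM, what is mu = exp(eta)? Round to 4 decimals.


The inverse log link gives:
mu = exp(1.662) = 5.2698.

5.2698


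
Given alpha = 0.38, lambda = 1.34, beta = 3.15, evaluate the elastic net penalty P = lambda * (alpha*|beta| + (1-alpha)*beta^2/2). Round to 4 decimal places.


L1 component = 0.38 * |3.15| = 1.1970.
L2 component = 0.62 * 3.15^2 / 2 = 3.0760.
Penalty = 1.34 * (1.1970 + 3.0760) = 1.34 * 4.2730 = 5.7258.

5.7258


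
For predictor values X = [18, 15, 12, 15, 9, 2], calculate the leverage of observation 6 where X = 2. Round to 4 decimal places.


Mean of X: xbar = 11.8333.
SXX = 162.8333.
For X = 2: h = 1/6 + (2 - 11.8333)^2/162.8333 = 0.7605.

0.7605


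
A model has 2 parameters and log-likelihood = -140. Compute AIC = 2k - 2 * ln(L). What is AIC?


AIC = 2k - 2*loglik = 2(2) - 2(-140).
= 4 + 280 = 284.

284


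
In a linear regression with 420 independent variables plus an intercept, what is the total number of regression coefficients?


Including the intercept, the model has 420 predictor coefficients + 1 intercept.
Total = 421.

421


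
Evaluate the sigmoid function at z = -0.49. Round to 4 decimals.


Compute exp(0.4900) = 1.6323.
Sigmoid = 1 / (1 + 1.6323) = 1 / 2.6323 = 0.3799.

0.3799


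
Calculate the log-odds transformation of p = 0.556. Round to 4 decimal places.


The odds are p/(1-p) = 0.556 / 0.444 = 1.2523.
logit(p) = ln(1.2523) = 0.2249.

0.2249


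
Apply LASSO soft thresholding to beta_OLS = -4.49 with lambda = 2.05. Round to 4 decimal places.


Absolute value: |-4.49| = 4.49.
Compare to lambda = 2.05.
Since |beta| > lambda, coefficient = sign(beta)*(|beta| - lambda) = -2.4400.

-2.4400


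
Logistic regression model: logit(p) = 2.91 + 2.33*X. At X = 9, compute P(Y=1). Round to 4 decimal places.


z = 2.91 + 2.33 * 9 = 23.8800.
Sigmoid: P = 1 / (1 + exp(-23.8800)) = 1.0000.

1.0000


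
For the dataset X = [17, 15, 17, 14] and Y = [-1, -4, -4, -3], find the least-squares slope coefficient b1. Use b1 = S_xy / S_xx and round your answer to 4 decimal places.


Calculate xbar = 15.7500, ybar = -3.0000.
S_xx = 6.7500, S_xy = 2.0000.
Using b1 = S_xy / S_xx = 2.0000 / 6.7500, we get b1 = 0.2963.

0.2963


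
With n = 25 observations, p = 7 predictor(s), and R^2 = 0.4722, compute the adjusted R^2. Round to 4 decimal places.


Plug in: Adj R^2 = 1 - (1 - 0.4722) * 24/17.
= 1 - 0.5278 * 24/17
= 1 - 12.6672 / 17
= 1 - 0.7451 = 0.2549.

0.2549


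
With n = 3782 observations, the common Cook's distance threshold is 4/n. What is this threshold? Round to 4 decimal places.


Using the rule of thumb:
Threshold = 4 / 3782 = 0.0011.

0.0011


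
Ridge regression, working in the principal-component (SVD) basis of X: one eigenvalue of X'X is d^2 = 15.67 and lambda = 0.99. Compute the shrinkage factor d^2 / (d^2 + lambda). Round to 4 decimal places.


d^2 + lambda = 15.67 + 0.99 = 16.6600.
Shrinkage factor = 15.67/16.6600 = 0.9406.

0.9406


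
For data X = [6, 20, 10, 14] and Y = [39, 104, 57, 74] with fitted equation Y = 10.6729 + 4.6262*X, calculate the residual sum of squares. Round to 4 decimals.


Predicted values from Y = 10.6729 + 4.6262*X.
Residuals: [0.5699, 0.8031, 0.0651, -1.4397].
SSres = 3.0467.

3.0467


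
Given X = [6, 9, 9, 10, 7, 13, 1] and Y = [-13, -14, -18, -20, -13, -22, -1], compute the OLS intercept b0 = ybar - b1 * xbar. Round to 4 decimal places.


The slope is b1 = -1.7727.
Sample means are xbar = 7.8571 and ybar = -14.4286.
Intercept: b0 = -14.4286 - (-1.7727)(7.8571) = -0.5000.

-0.5000


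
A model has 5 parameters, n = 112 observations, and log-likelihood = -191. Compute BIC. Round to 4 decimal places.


ln(112) = 4.718499.
k * ln(n) = 5 * 4.718499 = 23.592495.
-2L = 382.
BIC = 23.592495 + 382 = 405.592495, which rounds to 405.5925.

405.5925


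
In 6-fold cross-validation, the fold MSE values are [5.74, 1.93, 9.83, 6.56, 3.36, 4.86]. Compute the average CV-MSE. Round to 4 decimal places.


Sum of fold MSEs = 32.2800.
Average = 32.2800 / 6 = 5.3800.

5.3800


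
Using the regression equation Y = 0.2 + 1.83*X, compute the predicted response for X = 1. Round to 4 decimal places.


Substitute X = 1 into the equation:
Y = 0.2 + 1.83 * 1 = 0.2 + 1.8300 = 2.0300.

2.0300


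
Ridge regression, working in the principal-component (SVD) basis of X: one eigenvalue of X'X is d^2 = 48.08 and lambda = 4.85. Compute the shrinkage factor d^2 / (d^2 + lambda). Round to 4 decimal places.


d^2 + lambda = 48.08 + 4.85 = 52.9300.
Shrinkage factor = 48.08/52.9300 = 0.9084.

0.9084


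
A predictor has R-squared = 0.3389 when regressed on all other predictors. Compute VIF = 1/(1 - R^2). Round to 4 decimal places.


VIF = 1 / (1 - 0.3389).
= 1 / 0.6611 = 1.5126.

1.5126


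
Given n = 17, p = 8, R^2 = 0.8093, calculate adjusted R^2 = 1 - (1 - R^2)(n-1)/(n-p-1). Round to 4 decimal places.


Plug in: Adj R^2 = 1 - (1 - 0.8093) * 16/8.
= 1 - 0.1907 * 16/8
= 1 - 3.0512 / 8
= 1 - 0.3814 = 0.6186.

0.6186


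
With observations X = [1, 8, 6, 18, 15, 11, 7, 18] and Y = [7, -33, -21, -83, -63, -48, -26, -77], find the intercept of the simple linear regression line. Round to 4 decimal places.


The slope is b1 = -4.9847.
Sample means are xbar = 10.5000 and ybar = -43.0000.
Intercept: b0 = -43.0000 - (-4.9847)(10.5000) = 9.3397.

9.3397


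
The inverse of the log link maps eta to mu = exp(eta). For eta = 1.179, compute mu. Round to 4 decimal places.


The inverse log link gives:
mu = exp(1.179) = 3.2511.

3.2511


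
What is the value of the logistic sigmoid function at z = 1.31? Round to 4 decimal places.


First, exp(-1.3100) = 0.2698.
Then sigma(z) = 1/(1 + 0.2698) = 0.7875.

0.7875


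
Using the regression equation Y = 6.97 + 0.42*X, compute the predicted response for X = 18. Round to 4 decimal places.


Predicted value:
Y = 6.97 + (0.42)(18) = 6.97 + 7.5600 = 14.5300.

14.5300


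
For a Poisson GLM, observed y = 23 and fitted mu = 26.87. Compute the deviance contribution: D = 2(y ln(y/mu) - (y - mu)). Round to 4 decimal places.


First: ln(23/26.87) = -0.155516.
Then: 23 * -0.155516 = -3.576868.
y - mu = 23 - 26.87 = -3.87.
D = 2(-3.576868 - -3.87) = 0.586264, which rounds to 0.5863.

0.5863


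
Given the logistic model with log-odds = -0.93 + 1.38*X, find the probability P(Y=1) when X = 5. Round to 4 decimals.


Linear predictor: z = -0.93 + 1.38 * 5 = 5.9700.
P = 1/(1 + exp(-5.9700)) = 1/(1 + 0.0026) = 0.9975.

0.9975


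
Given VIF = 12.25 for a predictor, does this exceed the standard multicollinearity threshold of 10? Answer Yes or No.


Compare VIF = 12.25 to the threshold of 10.
12.25 >= 10, so the answer is Yes.

Yes


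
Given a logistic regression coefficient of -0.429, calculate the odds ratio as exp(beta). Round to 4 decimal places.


exp(-0.429) = 0.6512.
So the odds ratio is 0.6512.

0.6512


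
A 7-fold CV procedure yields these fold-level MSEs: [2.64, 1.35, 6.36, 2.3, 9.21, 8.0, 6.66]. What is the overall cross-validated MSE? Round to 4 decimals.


Add all fold MSEs: 36.5200.
Divide by k = 7: 36.5200/7 = 5.2171.

5.2171


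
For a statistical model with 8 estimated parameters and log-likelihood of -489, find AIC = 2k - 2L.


AIC = 2k - 2*loglik = 2(8) - 2(-489).
= 16 + 978 = 994.

994


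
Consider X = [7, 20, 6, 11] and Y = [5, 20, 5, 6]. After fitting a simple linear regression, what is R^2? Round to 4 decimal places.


The fitted line is Y = -3.1721 + 1.1066*X.
SSres = 12.6148, SStot = 162.0000.
R^2 = 1 - SSres/SStot = 0.9221.

0.9221


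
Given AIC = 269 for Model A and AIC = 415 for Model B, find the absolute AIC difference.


Compute |269 - 415| = 146.
Model A has the smaller AIC.

146


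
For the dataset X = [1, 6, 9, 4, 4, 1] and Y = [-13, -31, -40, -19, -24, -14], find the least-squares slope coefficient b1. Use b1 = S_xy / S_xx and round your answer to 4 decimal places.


The sample means are xbar = 4.1667 and ybar = -23.5000.
Compute S_xx = 46.8333 and S_xy = -157.5000.
Slope b1 = S_xy / S_xx = -157.5000 / 46.8333 = -3.3630.

-3.3630


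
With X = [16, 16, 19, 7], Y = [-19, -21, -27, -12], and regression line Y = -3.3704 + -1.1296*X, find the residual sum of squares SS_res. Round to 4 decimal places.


Predicted values from Y = -3.3704 + -1.1296*X.
Residuals: [2.4440, 0.4440, -2.1672, -0.7224].
SSres = 11.3889.

11.3889


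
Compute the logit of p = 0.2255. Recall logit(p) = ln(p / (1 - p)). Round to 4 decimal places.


1 - p = 0.7745.
p/(1-p) = 0.2912.
logit = ln(0.2912) = -1.2339.

-1.2339


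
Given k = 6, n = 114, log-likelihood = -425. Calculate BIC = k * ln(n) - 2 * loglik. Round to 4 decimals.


Compute k*ln(n) = 6*ln(114) = 6*4.736198 = 28.417188.
Then -2*loglik = 850.
BIC = 28.417188 + 850 = 878.417188, which rounds to 878.4172.

878.4172


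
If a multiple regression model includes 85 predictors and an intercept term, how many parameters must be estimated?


Total coefficients = number of predictors + 1 (for the intercept).
= 85 + 1 = 86.

86


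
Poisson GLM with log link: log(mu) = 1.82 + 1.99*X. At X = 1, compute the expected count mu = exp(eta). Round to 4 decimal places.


Linear predictor: eta = 1.82 + (1.99)(1) = 3.8100.
Expected count: mu = exp(3.8100) = 45.1504.

45.1504


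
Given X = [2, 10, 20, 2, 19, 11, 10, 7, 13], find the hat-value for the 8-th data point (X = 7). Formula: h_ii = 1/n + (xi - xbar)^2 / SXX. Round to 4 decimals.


Mean of X: xbar = 10.4444.
SXX = 326.2222.
For X = 7: h = 1/9 + (7 - 10.4444)^2/326.2222 = 0.1475.

0.1475


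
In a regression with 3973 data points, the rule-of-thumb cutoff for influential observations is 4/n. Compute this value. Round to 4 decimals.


The threshold is 4/n.
4/3973 = 0.0010.

0.0010


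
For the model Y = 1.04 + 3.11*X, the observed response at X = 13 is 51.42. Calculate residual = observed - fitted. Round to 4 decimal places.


Compute yhat = 1.04 + (3.11)(13) = 41.4700.
Residual = actual - predicted = 51.42 - 41.4700 = 9.9500.

9.9500


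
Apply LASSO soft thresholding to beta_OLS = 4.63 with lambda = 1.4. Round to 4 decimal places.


|beta_OLS| = 4.63.
lambda = 1.4.
Since |beta| > lambda, coefficient = sign(beta)*(|beta| - lambda) = 3.2300.
Result = 3.2300.

3.2300


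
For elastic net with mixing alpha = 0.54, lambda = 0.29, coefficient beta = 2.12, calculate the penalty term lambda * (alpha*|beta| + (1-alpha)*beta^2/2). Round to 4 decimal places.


alpha * |beta| = 0.54 * 2.12 = 1.1448.
(1-alpha) * beta^2/2 = 0.46 * 4.4944/2 = 1.0337.
Total = 0.29 * (1.1448 + 1.0337) = 0.6318.

0.6318


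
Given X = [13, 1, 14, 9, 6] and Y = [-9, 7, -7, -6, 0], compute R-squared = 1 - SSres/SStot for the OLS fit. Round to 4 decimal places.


Fit the OLS line: b0 = 7.1042, b1 = -1.1749.
SSres = 13.7367.
SStot = 170.0000.
R^2 = 1 - 13.7367/170.0000 = 0.9192.

0.9192


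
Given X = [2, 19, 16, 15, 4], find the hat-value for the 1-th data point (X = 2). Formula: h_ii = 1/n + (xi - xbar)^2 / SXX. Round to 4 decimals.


Mean of X: xbar = 11.2000.
SXX = 234.8000.
For X = 2: h = 1/5 + (2 - 11.2000)^2/234.8000 = 0.5605.

0.5605


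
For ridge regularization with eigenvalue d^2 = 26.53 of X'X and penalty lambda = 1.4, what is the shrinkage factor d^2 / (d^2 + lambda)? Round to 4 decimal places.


Compute the denominator: 26.53 + 1.4 = 27.9300.
Shrinkage factor = 26.53 / 27.9300 = 0.9499.

0.9499


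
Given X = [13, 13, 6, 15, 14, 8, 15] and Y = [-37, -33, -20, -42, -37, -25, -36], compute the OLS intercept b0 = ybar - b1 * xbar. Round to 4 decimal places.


The slope is b1 = -2.0789.
Sample means are xbar = 12.0000 and ybar = -32.8571.
Intercept: b0 = -32.8571 - (-2.0789)(12.0000) = -7.9098.

-7.9098


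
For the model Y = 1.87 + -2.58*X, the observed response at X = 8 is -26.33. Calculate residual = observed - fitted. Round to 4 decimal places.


Fitted value at X = 8 is yhat = 1.87 + -2.58*8 = -18.7700.
Residual = -26.33 - -18.7700 = -7.5600.

-7.5600


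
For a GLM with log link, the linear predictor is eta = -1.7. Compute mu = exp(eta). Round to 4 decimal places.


Apply the inverse link:
mu = e^-1.7 = 0.1827.

0.1827


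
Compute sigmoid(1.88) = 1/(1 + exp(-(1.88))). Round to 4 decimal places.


exp(-1.8800) = 0.1526.
1 + exp(-z) = 1.1526.
sigmoid = 1/1.1526 = 0.8676.

0.8676


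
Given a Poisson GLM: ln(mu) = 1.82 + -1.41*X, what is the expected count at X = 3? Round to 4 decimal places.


Linear predictor: eta = 1.82 + (-1.41)(3) = -2.4100.
Expected count: mu = exp(-2.4100) = 0.0898.

0.0898


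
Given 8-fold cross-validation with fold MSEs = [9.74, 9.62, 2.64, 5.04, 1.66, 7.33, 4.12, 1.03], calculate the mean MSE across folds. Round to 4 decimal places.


Add all fold MSEs: 41.1800.
Divide by k = 8: 41.1800/8 = 5.1475.

5.1475


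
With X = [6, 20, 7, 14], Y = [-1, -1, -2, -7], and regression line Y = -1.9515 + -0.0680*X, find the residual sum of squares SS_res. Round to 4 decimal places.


Predicted values from Y = -1.9515 + -0.0680*X.
Residuals: [1.3595, 2.3115, 0.4275, -4.0965].
SSres = 24.1553.

24.1553


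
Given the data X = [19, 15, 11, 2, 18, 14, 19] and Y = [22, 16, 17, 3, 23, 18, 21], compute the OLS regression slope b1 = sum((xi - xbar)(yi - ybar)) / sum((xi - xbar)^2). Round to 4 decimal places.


Calculate xbar = 14.0000, ybar = 17.1429.
S_xx = 220.0000, S_xy = 236.0000.
Using b1 = S_xy / S_xx = 236.0000 / 220.0000, we get b1 = 1.0727.

1.0727


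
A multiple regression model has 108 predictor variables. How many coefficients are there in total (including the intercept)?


Total coefficients = number of predictors + 1 (for the intercept).
= 108 + 1 = 109.

109


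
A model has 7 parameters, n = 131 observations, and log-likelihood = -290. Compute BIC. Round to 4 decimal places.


ln(131) = 4.875197.
k * ln(n) = 7 * 4.875197 = 34.126379.
-2L = 580.
BIC = 34.126379 + 580 = 614.126379, which rounds to 614.1264.

614.1264


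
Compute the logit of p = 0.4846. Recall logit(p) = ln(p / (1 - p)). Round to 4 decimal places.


Compute the odds: 0.4846/0.5154 = 0.9402.
Take the natural log: ln(0.9402) = -0.0616.

-0.0616


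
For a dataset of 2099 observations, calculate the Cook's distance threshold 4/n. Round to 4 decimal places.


The threshold is 4/n.
4/2099 = 0.0019.

0.0019


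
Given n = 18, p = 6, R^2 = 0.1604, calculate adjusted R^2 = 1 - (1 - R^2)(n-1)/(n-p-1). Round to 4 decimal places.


Using the formula:
(1 - 0.1604) = 0.8396.
Multiply by 17/11: 0.8396 * 17 = 14.2732, then 14.2732 / 11 = 1.2976.
Adj R^2 = 1 - 1.2976 = -0.2976.

-0.2976


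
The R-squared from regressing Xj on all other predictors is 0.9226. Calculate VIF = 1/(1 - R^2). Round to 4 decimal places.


Using VIF = 1/(1 - R^2_j):
1 - 0.9226 = 0.0774.
VIF = 12.9199.

12.9199


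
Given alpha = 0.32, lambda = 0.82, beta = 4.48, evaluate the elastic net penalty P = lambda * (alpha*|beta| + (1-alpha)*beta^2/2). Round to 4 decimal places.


alpha * |beta| = 0.32 * 4.48 = 1.4336.
(1-alpha) * beta^2/2 = 0.68 * 20.0704/2 = 6.8239.
Total = 0.82 * (1.4336 + 6.8239) = 6.7712.

6.7712


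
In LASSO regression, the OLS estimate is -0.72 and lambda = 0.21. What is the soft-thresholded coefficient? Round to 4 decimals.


Check: |-0.72| = 0.72 vs lambda = 0.21.
Since |beta| > lambda, coefficient = sign(beta)*(|beta| - lambda) = -0.5100.
Soft-thresholded coefficient = -0.5100.

-0.5100


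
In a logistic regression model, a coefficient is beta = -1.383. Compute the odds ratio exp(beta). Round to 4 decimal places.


The odds ratio is computed as:
OR = e^(-1.383) = 0.2508.

0.2508


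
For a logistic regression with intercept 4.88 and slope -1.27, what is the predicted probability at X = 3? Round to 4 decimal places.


z = 4.88 + -1.27 * 3 = 1.0700.
Sigmoid: P = 1 / (1 + exp(-1.0700)) = 0.7446.

0.7446


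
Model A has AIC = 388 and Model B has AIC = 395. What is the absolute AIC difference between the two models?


Absolute difference = |388 - 395| = 7.
The model with lower AIC (A) is preferred.

7


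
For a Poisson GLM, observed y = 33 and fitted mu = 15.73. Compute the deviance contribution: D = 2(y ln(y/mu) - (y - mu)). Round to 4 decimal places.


First: ln(33/15.73) = 0.740938.
Then: 33 * 0.740938 = 24.450954.
y - mu = 33 - 15.73 = 17.27.
D = 2(24.450954 - 17.27) = 14.361908, which rounds to 14.3619.

14.3619


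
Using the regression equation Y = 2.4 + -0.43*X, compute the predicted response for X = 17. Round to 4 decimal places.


Predicted value:
Y = 2.4 + (-0.43)(17) = 2.4 + -7.3100 = -4.9100.

-4.9100


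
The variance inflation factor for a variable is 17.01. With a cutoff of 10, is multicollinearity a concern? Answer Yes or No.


The threshold is 10.
VIF = 17.01 is >= 10.
Multicollinearity indication: Yes.

Yes


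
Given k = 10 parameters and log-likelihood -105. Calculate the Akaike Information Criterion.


AIC = 2*10 - 2*(-105).
= 20 + 210 = 230.

230


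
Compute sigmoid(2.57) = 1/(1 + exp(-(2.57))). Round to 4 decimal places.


exp(-2.5700) = 0.0765.
1 + exp(-z) = 1.0765.
sigmoid = 1/1.0765 = 0.9289.

0.9289


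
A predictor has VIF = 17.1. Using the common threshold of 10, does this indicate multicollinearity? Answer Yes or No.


Check: VIF = 17.1 vs threshold = 10.
Since 17.1 >= 10, the answer is Yes.

Yes


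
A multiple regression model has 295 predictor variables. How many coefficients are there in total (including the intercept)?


Each predictor gets one coefficient, plus one intercept.
Total parameters = 295 + 1 = 296.

296


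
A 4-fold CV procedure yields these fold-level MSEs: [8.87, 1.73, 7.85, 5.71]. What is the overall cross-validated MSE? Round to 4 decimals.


Total MSE across folds = 24.1600.
CV-MSE = 24.1600/4 = 6.0400.

6.0400


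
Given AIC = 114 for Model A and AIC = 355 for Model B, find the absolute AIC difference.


Compute |114 - 355| = 241.
Model A has the smaller AIC.

241


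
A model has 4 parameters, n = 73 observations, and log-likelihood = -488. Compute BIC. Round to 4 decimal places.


k * ln(n) = 4 * ln(73) = 4 * 4.290459 = 17.161836.
-2 * loglik = -2 * (-488) = 976.
BIC = 17.161836 + 976 = 993.161836, which rounds to 993.1618.

993.1618


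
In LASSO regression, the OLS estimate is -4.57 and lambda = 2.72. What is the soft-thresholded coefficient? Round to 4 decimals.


Check: |-4.57| = 4.57 vs lambda = 2.72.
Since |beta| > lambda, coefficient = sign(beta)*(|beta| - lambda) = -1.8500.
Soft-thresholded coefficient = -1.8500.

-1.8500


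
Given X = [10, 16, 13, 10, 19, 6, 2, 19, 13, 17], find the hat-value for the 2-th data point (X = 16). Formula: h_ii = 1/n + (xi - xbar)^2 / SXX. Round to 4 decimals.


Compute xbar = 12.5000 with n = 10 observations.
SXX = 282.5000.
Leverage = 1/10 + (16 - 12.5000)^2/282.5000 = 0.1434.

0.1434


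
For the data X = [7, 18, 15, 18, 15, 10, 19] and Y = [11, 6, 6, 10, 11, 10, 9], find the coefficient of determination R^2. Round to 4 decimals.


After computing the OLS fit (b0=12.2324, b1=-0.2218):
SSres = 22.0106, SStot = 28.0000.
R^2 = 1 - 22.0106/28.0000 = 0.2139.

0.2139


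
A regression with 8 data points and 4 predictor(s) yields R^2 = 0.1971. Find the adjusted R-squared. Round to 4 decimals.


Adjusted R^2 = 1 - (1 - R^2) * (n-1)/(n-p-1).
(1 - R^2) = 0.8029.
(n-1)/(n-p-1) = 7/3.
(1 - R^2) * (n-1) = 0.8029 * 7 = 5.6203.
Divide by (n-p-1): 5.6203 / 3 = 1.8734.
Adj R^2 = 1 - 1.8734 = -0.8734.

-0.8734


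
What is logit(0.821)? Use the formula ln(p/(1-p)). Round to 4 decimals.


1 - p = 0.179.
p/(1-p) = 4.5866.
logit = ln(4.5866) = 1.5231.

1.5231


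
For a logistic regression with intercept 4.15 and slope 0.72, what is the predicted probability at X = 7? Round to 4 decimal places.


Compute z = 4.15 + (0.72)(7) = 9.1900.
exp(-z) = 0.0001.
P = 1/(1 + 0.0001) = 0.9999.

0.9999


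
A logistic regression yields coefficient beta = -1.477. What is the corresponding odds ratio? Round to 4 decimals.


Odds ratio = exp(beta) = exp(-1.477).
= 0.2283.

0.2283


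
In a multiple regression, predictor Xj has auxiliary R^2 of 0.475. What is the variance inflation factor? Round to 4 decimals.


Using VIF = 1/(1 - R^2_j):
1 - 0.475 = 0.525.
VIF = 1.9048.

1.9048


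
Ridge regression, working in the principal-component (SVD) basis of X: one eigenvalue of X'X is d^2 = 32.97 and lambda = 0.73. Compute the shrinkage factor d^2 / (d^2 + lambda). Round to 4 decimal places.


d^2 + lambda = 32.97 + 0.73 = 33.7000.
Shrinkage factor = 32.97/33.7000 = 0.9783.

0.9783


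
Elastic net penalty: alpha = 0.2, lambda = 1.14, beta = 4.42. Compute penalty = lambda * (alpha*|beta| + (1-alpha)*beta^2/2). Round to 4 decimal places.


Compute:
L1 = 0.2 * 4.42 = 0.8840.
L2 = 0.8 * 4.42^2 / 2 = 7.8146.
Penalty = 1.14 * (0.8840 + 7.8146) = 9.9164.

9.9164


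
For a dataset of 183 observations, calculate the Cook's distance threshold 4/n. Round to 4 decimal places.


Using the rule of thumb:
Threshold = 4 / 183 = 0.0219.

0.0219


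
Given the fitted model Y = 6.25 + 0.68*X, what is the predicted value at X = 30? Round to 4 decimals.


Substitute X = 30 into the equation:
Y = 6.25 + 0.68 * 30 = 6.25 + 20.4000 = 26.6500.

26.6500


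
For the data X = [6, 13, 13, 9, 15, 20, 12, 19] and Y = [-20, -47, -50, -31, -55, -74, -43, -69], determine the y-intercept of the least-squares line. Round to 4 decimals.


Compute b1 = -3.8286 from the OLS formula.
With xbar = 13.3750 and ybar = -48.6250, the intercept is:
b0 = -48.6250 - -3.8286 * 13.3750 = 2.5825.

2.5825


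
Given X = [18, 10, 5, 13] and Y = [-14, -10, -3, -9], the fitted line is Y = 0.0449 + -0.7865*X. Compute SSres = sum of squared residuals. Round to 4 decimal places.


Compute predicted values, then residuals = yi - yhat_i.
Residuals: [0.1121, -2.1799, 0.8876, 1.1796].
SSres = sum(residual^2) = 6.9438.

6.9438


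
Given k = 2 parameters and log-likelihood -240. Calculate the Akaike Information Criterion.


Compute:
2k = 2*2 = 4.
-2*loglik = -2*(-240) = 480.
AIC = 4 + 480 = 484.

484


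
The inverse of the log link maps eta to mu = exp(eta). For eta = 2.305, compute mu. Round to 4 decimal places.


The inverse log link gives:
mu = exp(2.305) = 10.0242.

10.0242


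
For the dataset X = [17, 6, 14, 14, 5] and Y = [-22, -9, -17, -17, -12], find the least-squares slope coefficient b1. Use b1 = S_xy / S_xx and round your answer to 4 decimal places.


First compute the means: xbar = 11.2000, ybar = -15.4000.
Then S_xx = sum((xi - xbar)^2) = 114.8000.
S_xy = sum((xi - xbar)(yi - ybar)) = -101.6000.
b1 = S_xy / S_xx = -101.6000 / 114.8000 = -0.8850.

-0.8850


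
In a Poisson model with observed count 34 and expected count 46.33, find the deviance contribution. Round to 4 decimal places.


y/mu = 34/46.33 = 0.733866 (approx.), and ln(34/46.33) = -0.309429.
y * ln(y/mu) = 34 * -0.309429 = -10.520586.
y - mu = -12.33.
D = 2 * (-10.520586 - -12.33) = 3.618828, which rounds to 3.6188.

3.6188


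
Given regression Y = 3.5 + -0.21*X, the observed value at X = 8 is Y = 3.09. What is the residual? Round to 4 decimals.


Compute yhat = 3.5 + (-0.21)(8) = 1.8200.
Residual = actual - predicted = 3.09 - 1.8200 = 1.2700.

1.2700


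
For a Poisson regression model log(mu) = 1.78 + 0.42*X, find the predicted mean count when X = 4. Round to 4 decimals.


Compute eta = 1.78 + 0.42 * 4 = 3.4600.
Apply inverse link: mu = e^3.4600 = 31.8170.

31.8170


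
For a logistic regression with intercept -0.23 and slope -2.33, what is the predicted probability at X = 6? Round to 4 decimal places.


z = -0.23 + -2.33 * 6 = -14.2100.
Sigmoid: P = 1 / (1 + exp(14.2100)) = 0.0000.

0.0000


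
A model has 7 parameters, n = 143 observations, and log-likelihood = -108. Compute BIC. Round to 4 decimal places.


k * ln(n) = 7 * ln(143) = 7 * 4.962845 = 34.739915.
-2 * loglik = -2 * (-108) = 216.
BIC = 34.739915 + 216 = 250.739915, which rounds to 250.7399.

250.7399


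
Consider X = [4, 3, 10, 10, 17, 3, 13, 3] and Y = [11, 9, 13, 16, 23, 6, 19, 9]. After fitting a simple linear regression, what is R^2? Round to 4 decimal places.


Fit the OLS line: b0 = 5.2068, b1 = 1.0214.
SSres = 15.7816.
SStot = 229.5000.
R^2 = 1 - 15.7816/229.5000 = 0.9312.

0.9312


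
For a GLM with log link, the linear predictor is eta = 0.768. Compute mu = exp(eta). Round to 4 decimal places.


Apply the inverse link:
mu = e^0.768 = 2.1555.

2.1555


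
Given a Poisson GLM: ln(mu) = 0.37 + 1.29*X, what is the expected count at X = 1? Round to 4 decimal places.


eta = 0.37 + 1.29 * 1 = 1.6600.
mu = exp(1.6600) = 5.2593.

5.2593


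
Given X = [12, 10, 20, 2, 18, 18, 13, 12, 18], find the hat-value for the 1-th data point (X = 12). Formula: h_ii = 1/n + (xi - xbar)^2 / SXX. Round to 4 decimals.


Compute xbar = 13.6667 with n = 9 observations.
SXX = 252.0000.
Leverage = 1/9 + (12 - 13.6667)^2/252.0000 = 0.1221.

0.1221


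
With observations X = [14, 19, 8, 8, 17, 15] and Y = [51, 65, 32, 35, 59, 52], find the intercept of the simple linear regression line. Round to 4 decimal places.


First find the slope: b1 = 2.8341.
Means: xbar = 13.5000, ybar = 49.0000.
b0 = ybar - b1 * xbar = 49.0000 - 2.8341 * 13.5000 = 10.7393.

10.7393


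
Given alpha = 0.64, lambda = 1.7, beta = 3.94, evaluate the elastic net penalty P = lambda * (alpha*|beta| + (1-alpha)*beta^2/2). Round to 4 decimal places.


L1 component = 0.64 * |3.94| = 2.5216.
L2 component = 0.36 * 3.94^2 / 2 = 2.7942.
Penalty = 1.7 * (2.5216 + 2.7942) = 1.7 * 5.3158 = 9.0369.

9.0369


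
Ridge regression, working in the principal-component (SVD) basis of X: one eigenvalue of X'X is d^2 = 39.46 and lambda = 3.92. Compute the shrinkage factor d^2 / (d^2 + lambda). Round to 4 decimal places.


Compute the denominator: 39.46 + 3.92 = 43.3800.
Shrinkage factor = 39.46 / 43.3800 = 0.9096.

0.9096


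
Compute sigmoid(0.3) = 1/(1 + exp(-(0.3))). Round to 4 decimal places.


First, exp(-0.3000) = 0.7408.
Then sigma(z) = 1/(1 + 0.7408) = 0.5744.

0.5744


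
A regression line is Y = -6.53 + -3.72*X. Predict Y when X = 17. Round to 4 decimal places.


Predicted value:
Y = -6.53 + (-3.72)(17) = -6.53 + -63.2400 = -69.7700.

-69.7700


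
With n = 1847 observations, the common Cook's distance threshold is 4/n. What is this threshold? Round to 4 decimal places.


Cook's distance cutoff = 4/n = 4/1847.
= 0.0022.

0.0022


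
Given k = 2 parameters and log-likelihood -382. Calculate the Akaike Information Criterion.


AIC = 2*2 - 2*(-382).
= 4 + 764 = 768.

768


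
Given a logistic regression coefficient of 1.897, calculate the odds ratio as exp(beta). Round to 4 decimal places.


The odds ratio is computed as:
OR = e^(1.897) = 6.6659.

6.6659


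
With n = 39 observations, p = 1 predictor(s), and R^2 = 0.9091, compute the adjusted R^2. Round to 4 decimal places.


Adjusted R^2 = 1 - (1 - R^2) * (n-1)/(n-p-1).
(1 - R^2) = 0.0909.
(n-1)/(n-p-1) = 38/37.
(1 - R^2) * (n-1) = 0.0909 * 38 = 3.4542.
Divide by (n-p-1): 3.4542 / 37 = 0.0934.
Adj R^2 = 1 - 0.0934 = 0.9066.

0.9066


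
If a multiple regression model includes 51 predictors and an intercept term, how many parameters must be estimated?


Each predictor gets one coefficient, plus one intercept.
Total parameters = 51 + 1 = 52.

52


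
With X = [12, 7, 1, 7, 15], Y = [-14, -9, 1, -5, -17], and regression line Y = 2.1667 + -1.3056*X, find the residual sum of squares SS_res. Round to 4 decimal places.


Compute predicted values, then residuals = yi - yhat_i.
Residuals: [-0.4995, -2.0275, 0.1389, 1.9725, 0.4173].
SSres = sum(residual^2) = 8.4444.

8.4444


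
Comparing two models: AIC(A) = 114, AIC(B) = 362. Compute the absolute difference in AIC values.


|AIC_A - AIC_B| = |114 - 362| = 248.
Model A is preferred (lower AIC).

248


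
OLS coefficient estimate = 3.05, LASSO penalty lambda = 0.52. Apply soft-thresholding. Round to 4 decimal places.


|beta_OLS| = 3.05.
lambda = 0.52.
Since |beta| > lambda, coefficient = sign(beta)*(|beta| - lambda) = 2.5300.
Result = 2.5300.

2.5300


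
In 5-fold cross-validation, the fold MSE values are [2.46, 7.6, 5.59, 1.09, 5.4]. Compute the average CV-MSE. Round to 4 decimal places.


Sum of fold MSEs = 22.1400.
Average = 22.1400 / 5 = 4.4280.

4.4280


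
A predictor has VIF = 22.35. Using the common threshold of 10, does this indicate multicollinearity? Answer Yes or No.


Check: VIF = 22.35 vs threshold = 10.
Since 22.35 >= 10, the answer is Yes.

Yes


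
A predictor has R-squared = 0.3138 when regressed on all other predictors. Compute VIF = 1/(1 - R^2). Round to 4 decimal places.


VIF = 1 / (1 - 0.3138).
= 1 / 0.6862 = 1.4573.

1.4573


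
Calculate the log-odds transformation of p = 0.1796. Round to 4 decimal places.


The odds are p/(1-p) = 0.1796 / 0.8204 = 0.2189.
logit(p) = ln(0.2189) = -1.5191.

-1.5191


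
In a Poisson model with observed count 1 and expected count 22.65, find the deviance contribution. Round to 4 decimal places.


Compute y*ln(y/mu) = 1*ln(1/22.65) = 1*-3.120160 = -3.120160.
y - mu = -21.65.
D = 2*(-3.120160 - (-21.65)) = 37.059680, which rounds to 37.0597.

37.0597


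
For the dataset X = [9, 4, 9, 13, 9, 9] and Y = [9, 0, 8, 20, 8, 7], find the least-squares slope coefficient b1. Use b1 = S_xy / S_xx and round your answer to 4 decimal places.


The sample means are xbar = 8.8333 and ybar = 8.6667.
Compute S_xx = 40.8333 and S_xy = 88.6667.
Slope b1 = S_xy / S_xx = 88.6667 / 40.8333 = 2.1714.

2.1714


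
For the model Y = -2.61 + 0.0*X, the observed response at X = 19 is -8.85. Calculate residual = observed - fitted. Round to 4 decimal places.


Predicted = -2.61 + 0.0 * 19 = -2.6100.
Residual = -8.85 - -2.6100 = -6.2400.

-6.2400


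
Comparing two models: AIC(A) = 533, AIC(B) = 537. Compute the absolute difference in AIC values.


|AIC_A - AIC_B| = |533 - 537| = 4.
Model A is preferred (lower AIC).

4


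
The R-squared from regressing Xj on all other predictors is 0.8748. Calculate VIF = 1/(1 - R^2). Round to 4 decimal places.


Denominator: 1 - 0.8748 = 0.1252.
VIF = 1 / 0.1252 = 7.9872.

7.9872


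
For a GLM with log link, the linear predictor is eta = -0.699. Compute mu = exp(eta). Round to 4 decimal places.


mu = exp(eta) = exp(-0.699).
= 0.4971.

0.4971


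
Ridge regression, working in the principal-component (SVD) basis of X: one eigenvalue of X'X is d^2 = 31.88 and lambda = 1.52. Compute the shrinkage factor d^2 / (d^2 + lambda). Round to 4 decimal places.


Compute the denominator: 31.88 + 1.52 = 33.4000.
Shrinkage factor = 31.88 / 33.4000 = 0.9545.

0.9545


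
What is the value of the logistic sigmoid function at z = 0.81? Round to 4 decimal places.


exp(-0.8100) = 0.4449.
1 + exp(-z) = 1.4449.
sigmoid = 1/1.4449 = 0.6921.

0.6921


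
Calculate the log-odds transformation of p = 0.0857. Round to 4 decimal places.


1 - p = 0.9143.
p/(1-p) = 0.0937.
logit = ln(0.0937) = -2.3673.

-2.3673


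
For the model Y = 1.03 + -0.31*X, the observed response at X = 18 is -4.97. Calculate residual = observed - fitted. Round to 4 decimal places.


Compute yhat = 1.03 + (-0.31)(18) = -4.5500.
Residual = actual - predicted = -4.97 - -4.5500 = -0.4200.

-0.4200
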